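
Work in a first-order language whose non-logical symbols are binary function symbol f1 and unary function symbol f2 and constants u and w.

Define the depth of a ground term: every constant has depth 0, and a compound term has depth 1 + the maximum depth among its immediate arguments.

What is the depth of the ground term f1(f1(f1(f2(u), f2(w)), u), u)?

depth(f2(u)) = 1 + depth(u) = 1 + 0 = 1
depth(f2(w)) = 1 + depth(w) = 1 + 0 = 1
depth(f1(f2(u), f2(w))) = 1 + max(1, 1) = 2
depth(f1(f1(f2(u), f2(w)), u)) = 1 + max(2, 0) = 3
depth(f1(f1(f1(f2(u), f2(w)), u), u)) = 1 + max(3, 0) = 4

4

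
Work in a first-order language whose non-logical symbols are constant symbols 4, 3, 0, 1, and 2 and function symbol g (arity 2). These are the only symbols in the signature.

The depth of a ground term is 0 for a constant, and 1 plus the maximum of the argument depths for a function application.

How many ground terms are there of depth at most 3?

819030

Let N_k = |{terms of depth ≤ k}|. Then N_0 = 5 and N_k = 5 + N_{k-1}^2 for k ≥ 1 (one summand per function symbol, arity giving the exponent).
N_0 = 5
N_1 = 5 + 5^2 = 30
N_2 = 5 + 30^2 = 905
N_3 = 5 + 905^2 = 819030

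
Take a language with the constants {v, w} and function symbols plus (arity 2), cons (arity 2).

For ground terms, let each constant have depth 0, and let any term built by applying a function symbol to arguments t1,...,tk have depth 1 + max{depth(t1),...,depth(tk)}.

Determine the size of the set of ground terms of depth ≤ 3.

Count level by level. With function symbols plus/2, cons/2, the terms of depth ≤ k are the 2 constants together with each function applied to depth-≤(k−1) tuples, so N_k = 2 + N_{k-1}^2 + N_{k-1}^2.
N_0 = 2
N_1 = 2 + 2^2 + 2^2 = 10
N_2 = 2 + 10^2 + 10^2 = 202
N_3 = 2 + 202^2 + 202^2 = 81610

81610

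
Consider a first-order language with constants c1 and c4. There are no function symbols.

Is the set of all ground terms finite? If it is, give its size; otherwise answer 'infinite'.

2

There are no function symbols, so every ground term is one of the 2 constants.
The Herbrand universe is {c1, c4}, which is finite with 2 elements.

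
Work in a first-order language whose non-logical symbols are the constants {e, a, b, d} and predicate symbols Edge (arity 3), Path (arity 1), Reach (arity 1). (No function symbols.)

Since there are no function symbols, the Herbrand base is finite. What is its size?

With no function symbols, the Herbrand universe is just the 4 constants.
Ground atoms per predicate: Edge: 4^3 = 64, Path: 4, Reach: 4.
Herbrand base size = 64 + 4 + 4 = 72.

72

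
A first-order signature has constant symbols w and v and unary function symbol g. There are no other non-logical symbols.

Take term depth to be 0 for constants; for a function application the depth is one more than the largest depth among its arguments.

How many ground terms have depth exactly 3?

If N_k denotes the number of depth-≤k ground terms, the 2 constants give N_0 = 2, and each function symbol of arity r contributes N_{k-1}^r new terms at level k: N_k = 2 + N_{k-1}.
N_0 = 2
N_1 = 2 + 2 = 4
N_2 = 2 + 4 = 6
N_3 = 2 + 6 = 8
Terms of depth exactly 3: N_3 − N_2 = 8 − 6 = 2.

2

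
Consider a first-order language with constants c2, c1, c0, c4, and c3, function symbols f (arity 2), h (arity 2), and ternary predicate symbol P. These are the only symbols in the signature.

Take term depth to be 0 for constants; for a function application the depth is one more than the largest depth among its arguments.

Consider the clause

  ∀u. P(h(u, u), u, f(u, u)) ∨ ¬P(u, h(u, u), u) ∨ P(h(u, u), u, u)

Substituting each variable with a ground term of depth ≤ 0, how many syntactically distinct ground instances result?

5

Ground terms of depth ≤ 0:
  If N_k denotes the number of depth-≤k ground terms, the 5 constants give N_0 = 5, and each function symbol of arity r contributes N_{k-1}^r new terms at level k: N_k = 5 + N_{k-1}^2 + N_{k-1}^2.
  N_0 = 5
  Explicitly: c2, c1, c0, c4, c3.
So there are 5 ground terms available for substitution.
There is 1 variable to instantiate (u),  occurring in at least one literal, so different choices give different ground instances.
Number of ground instances = 5.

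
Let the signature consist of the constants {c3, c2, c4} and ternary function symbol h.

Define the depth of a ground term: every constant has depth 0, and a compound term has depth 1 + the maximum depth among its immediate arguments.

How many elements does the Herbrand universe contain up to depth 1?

30

Write N_k for the number of ground terms of depth ≤ k. A term of depth ≤ k is either a constant or a function symbol applied to arguments of depth ≤ k−1, so N_k = 3 + N_{k-1}^3.
N_0 = 3
N_1 = 3 + 3^3 = 30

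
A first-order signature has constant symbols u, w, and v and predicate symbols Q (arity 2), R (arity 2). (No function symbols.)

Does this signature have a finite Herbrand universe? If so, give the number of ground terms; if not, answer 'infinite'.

3

There are no function symbols, so every ground term is one of the 3 constants.
The Herbrand universe is {u, w, v}, which is finite with 3 elements.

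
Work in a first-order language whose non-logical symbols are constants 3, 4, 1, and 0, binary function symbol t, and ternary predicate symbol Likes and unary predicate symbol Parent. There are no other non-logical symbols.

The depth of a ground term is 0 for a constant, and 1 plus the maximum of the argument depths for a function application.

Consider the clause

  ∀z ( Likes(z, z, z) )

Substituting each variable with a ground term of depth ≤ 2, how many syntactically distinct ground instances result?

404

Ground terms of depth ≤ 2:
  Count level by level. With function symbols t/2, the terms of depth ≤ k are the 4 constants together with each function applied to depth-≤(k−1) tuples, so N_k = 4 + N_{k-1}^2.
  N_0 = 4
  N_1 = 4 + 4^2 = 20
  N_2 = 4 + 20^2 = 404
So there are 404 ground terms available for substitution.
The clause has 1 distinct variable (z), which appears in the body. In the free term algebra distinct substitutions yield syntactically distinct ground instances.
Number of ground instances = 404.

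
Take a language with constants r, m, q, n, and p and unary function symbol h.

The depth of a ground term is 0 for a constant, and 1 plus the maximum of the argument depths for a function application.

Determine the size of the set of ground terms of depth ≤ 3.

Let N_k = |{terms of depth ≤ k}|. Then N_0 = 5 and N_k = 5 + N_{k-1} for k ≥ 1 (one summand per function symbol, arity giving the exponent).
N_0 = 5
N_1 = 5 + 5 = 10
N_2 = 5 + 10 = 15
N_3 = 5 + 15 = 20

20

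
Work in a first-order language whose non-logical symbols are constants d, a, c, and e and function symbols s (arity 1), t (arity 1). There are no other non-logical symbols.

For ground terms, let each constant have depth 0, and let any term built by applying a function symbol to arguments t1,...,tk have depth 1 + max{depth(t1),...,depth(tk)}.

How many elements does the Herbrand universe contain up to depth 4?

124

Let N_k = |{terms of depth ≤ k}|. Then N_0 = 4 and N_k = 4 + N_{k-1} + N_{k-1} for k ≥ 1 (one summand per function symbol, arity giving the exponent).
N_0 = 4
N_1 = 4 + 4 + 4 = 12
N_2 = 4 + 12 + 12 = 28
N_3 = 4 + 28 + 28 = 60
N_4 = 4 + 60 + 60 = 124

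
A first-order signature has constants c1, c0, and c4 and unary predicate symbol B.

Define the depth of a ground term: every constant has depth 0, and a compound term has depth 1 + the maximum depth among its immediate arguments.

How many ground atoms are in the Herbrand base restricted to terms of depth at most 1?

First count ground terms of depth ≤ 1.
With no function symbols every ground term is a constant, so there are exactly 3 ground terms at every depth bound.
N_0 = 3
N_1 = 3
Explicitly: c1, c0, c4.
So |H| = 3.
A ground atom is a predicate applied to a tuple of terms from H, so the count is the sum over predicates of |H|^arity:
  B: 3
Total ground atoms: 3.

3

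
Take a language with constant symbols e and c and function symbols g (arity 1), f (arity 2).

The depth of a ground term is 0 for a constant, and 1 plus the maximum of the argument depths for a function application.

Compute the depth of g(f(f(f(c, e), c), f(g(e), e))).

4

depth(f(c, e)) = 1 + max(0, 0) = 1
depth(f(f(c, e), c)) = 1 + max(1, 0) = 2
depth(g(e)) = 1 + depth(e) = 1 + 0 = 1
depth(f(g(e), e)) = 1 + max(1, 0) = 2
depth(f(f(f(c, e), c), f(g(e), e))) = 1 + max(2, 2) = 3
depth(g(f(f(f(c, e), c), f(g(e), e)))) = 1 + depth(f(f(f(c, e), c), f(g(e), e))) = 1 + 3 = 4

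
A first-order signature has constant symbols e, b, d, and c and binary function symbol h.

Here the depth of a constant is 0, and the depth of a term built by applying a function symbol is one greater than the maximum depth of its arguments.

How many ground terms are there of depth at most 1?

20

Write N_k for the number of ground terms of depth ≤ k. A term of depth ≤ k is either a constant or a function symbol applied to arguments of depth ≤ k−1, so N_k = 4 + N_{k-1}^2.
N_0 = 4
N_1 = 4 + 4^2 = 20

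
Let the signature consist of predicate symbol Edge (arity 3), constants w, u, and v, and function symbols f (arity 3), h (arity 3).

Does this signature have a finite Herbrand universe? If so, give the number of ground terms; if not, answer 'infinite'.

The signature has at least one function symbol (f, arity 3) and at least one constant (w).
Iterating f gives infinitely many distinct ground terms: w, f(w, w, w), f(f(w, w, w), f(w, w, w), f(w, w, w)), ...
So the Herbrand universe is infinite.

infinite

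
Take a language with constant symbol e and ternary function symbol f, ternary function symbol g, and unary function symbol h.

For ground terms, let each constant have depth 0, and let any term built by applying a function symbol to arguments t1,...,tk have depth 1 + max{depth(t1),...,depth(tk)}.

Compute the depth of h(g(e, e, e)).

depth(g(e, e, e)) = 1 + max(0, 0, 0) = 1
depth(h(g(e, e, e))) = 1 + depth(g(e, e, e)) = 1 + 1 = 2

2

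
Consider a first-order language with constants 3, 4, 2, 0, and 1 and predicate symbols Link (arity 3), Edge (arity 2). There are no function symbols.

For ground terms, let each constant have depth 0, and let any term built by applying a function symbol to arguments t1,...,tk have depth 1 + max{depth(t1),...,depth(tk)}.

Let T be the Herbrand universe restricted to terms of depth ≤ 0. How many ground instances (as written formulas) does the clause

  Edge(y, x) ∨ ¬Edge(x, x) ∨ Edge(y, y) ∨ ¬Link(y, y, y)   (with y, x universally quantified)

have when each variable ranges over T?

Ground terms of depth ≤ 0:
  With no function symbols every ground term is a constant, so there are exactly 5 ground terms at every depth bound.
  N_0 = 5
  Explicitly: 3, 4, 2, 0, 1.
So there are 5 ground terms available for substitution.
There are 2 variables to instantiate (y, x), each occurring in at least one literal, so different choices give different ground instances.
Number of ground instances = 5^2 = 25.

25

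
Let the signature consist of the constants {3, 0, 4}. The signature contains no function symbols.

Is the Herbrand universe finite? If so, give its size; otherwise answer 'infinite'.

3

There are no function symbols, so every ground term is one of the 3 constants.
The Herbrand universe is {3, 0, 4}, which is finite with 3 elements.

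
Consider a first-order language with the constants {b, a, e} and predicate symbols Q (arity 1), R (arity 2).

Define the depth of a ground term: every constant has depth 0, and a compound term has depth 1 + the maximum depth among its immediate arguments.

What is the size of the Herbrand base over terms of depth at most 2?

12

First count ground terms of depth ≤ 2.
With no function symbols every ground term is a constant, so there are exactly 3 ground terms at every depth bound.
N_0 = 3
N_1 = 3
N_2 = 3
So |H| = 3.
Ground atoms are formed by filling each argument slot of a predicate with a term from H, so an r-ary predicate gives |H|^r atoms:
  Q: 3;  R: 3^2 = 9
Total ground atoms: 3 + 9 = 12.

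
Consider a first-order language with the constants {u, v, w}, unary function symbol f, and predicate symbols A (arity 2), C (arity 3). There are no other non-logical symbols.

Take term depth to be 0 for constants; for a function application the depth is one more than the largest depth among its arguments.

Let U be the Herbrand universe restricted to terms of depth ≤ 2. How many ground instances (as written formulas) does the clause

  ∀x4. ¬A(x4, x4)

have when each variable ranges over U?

Ground terms of depth ≤ 2:
  Let N_k = |{terms of depth ≤ k}|. Then N_0 = 3 and N_k = 3 + N_{k-1} for k ≥ 1 (one summand per function symbol, arity giving the exponent).
  N_0 = 3
  N_1 = 3 + 3 = 6
  N_2 = 3 + 6 = 9
  Explicitly: u, v, w, f(u), f(v), f(w), f(f(u)), f(f(v)), f(f(w)).
So there are 9 ground terms available for substitution.
There is 1 variable to instantiate (x4),  occurring in at least one literal, so different choices give different ground instances.
Number of ground instances = 9.

9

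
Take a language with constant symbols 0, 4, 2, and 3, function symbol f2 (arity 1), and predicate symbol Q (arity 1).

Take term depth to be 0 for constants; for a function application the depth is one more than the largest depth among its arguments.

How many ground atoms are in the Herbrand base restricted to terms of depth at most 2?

First count ground terms of depth ≤ 2.
Let N_k = |{terms of depth ≤ k}|. Then N_0 = 4 and N_k = 4 + N_{k-1} for k ≥ 1 (one summand per function symbol, arity giving the exponent).
N_0 = 4
N_1 = 4 + 4 = 8
N_2 = 4 + 8 = 12
So |H| = 12.
A ground atom is a predicate applied to a tuple of terms from H, so the count is the sum over predicates of |H|^arity:
  Q: 12
Total ground atoms: 12.

12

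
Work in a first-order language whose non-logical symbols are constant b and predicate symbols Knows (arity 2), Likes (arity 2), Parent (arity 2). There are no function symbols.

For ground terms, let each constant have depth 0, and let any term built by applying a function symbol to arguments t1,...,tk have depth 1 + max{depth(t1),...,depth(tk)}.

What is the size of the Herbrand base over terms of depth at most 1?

3

First count ground terms of depth ≤ 1.
With no function symbols every ground term is a constant, so there is exactly 1 ground term at every depth bound.
N_0 = 1
N_1 = 1
Explicitly: b.
So |H| = 1.
A ground atom is a predicate applied to a tuple of terms from H, so the count is the sum over predicates of |H|^arity:
  Knows: 1^2 = 1;  Likes: 1^2 = 1;  Parent: 1^2 = 1
Total ground atoms: 1 + 1 + 1 = 3.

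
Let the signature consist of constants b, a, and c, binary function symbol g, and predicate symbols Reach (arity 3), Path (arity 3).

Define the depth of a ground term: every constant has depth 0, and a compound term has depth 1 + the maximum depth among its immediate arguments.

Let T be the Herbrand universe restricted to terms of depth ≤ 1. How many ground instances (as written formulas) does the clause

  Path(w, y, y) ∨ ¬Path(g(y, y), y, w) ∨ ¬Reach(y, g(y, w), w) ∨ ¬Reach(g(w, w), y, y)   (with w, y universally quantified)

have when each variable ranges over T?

144

Ground terms of depth ≤ 1:
  Let N_k = |{terms of depth ≤ k}|. Then N_0 = 3 and N_k = 3 + N_{k-1}^2 for k ≥ 1 (one summand per function symbol, arity giving the exponent).
  N_0 = 3
  N_1 = 3 + 3^2 = 12
So there are 12 ground terms available for substitution.
The body mentions every one of the 2 quantified variables; since ground terms form a free algebra, no two substitutions collapse to the same formula.
Number of ground instances = 12^2 = 144.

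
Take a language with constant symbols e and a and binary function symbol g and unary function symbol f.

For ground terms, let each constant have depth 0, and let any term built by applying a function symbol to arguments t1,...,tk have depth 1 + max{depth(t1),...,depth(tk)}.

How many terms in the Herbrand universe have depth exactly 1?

6

Let N_k count ground terms of depth at most k. Each non-constant term of depth ≤ k is some function symbol applied to depth-≤(k−1) arguments, giving N_k = 2 + N_{k-1}^2 + N_{k-1}.
N_0 = 2
N_1 = 2 + 2^2 + 2 = 8
Terms of depth exactly 1: N_1 − N_0 = 8 − 2 = 6.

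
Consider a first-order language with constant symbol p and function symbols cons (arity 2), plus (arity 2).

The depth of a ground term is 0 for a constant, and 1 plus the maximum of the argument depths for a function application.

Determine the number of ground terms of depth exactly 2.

Count level by level. With function symbols cons/2, plus/2, the terms of depth ≤ k are the 1 constant together with each function applied to depth-≤(k−1) tuples, so N_k = 1 + N_{k-1}^2 + N_{k-1}^2.
N_0 = 1
N_1 = 1 + 1^2 + 1^2 = 3
N_2 = 1 + 3^2 + 3^2 = 19
Terms of depth exactly 2: N_2 − N_1 = 19 − 3 = 16.

16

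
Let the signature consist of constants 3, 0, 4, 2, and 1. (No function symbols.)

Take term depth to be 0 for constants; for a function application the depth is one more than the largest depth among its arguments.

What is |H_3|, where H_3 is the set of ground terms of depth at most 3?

5

With no function symbols every ground term is a constant, so there are exactly 5 ground terms at every depth bound.
N_0 = 5
N_1 = 5
N_2 = 5
N_3 = 5
Explicitly: 3, 0, 4, 2, 1.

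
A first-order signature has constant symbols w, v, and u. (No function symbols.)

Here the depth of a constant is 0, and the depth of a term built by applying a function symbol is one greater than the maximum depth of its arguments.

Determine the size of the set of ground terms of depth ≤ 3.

3

With no function symbols every ground term is a constant, so there are exactly 3 ground terms at every depth bound.
N_0 = 3
N_1 = 3
N_2 = 3
N_3 = 3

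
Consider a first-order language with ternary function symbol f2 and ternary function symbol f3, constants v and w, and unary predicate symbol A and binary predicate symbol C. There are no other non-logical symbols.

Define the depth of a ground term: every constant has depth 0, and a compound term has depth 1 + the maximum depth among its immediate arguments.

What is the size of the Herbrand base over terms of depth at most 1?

342

First count ground terms of depth ≤ 1.
Count level by level. With function symbols f2/3, f3/3, the terms of depth ≤ k are the 2 constants together with each function applied to depth-≤(k−1) tuples, so N_k = 2 + N_{k-1}^3 + N_{k-1}^3.
N_0 = 2
N_1 = 2 + 2^3 + 2^3 = 18
So |H| = 18.
Each predicate of arity r yields |H|^r ground atoms (one per choice of an r-tuple from H):
  A: 18;  C: 18^2 = 324
Total ground atoms: 18 + 324 = 342.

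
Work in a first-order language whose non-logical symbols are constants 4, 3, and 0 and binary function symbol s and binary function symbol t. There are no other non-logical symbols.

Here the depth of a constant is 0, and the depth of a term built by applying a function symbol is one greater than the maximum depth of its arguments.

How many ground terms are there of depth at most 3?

Let N_k count ground terms of depth at most k. Each non-constant term of depth ≤ k is some function symbol applied to depth-≤(k−1) arguments, giving N_k = 3 + N_{k-1}^2 + N_{k-1}^2.
N_0 = 3
N_1 = 3 + 3^2 + 3^2 = 21
N_2 = 3 + 21^2 + 21^2 = 885
N_3 = 3 + 885^2 + 885^2 = 1566453

1566453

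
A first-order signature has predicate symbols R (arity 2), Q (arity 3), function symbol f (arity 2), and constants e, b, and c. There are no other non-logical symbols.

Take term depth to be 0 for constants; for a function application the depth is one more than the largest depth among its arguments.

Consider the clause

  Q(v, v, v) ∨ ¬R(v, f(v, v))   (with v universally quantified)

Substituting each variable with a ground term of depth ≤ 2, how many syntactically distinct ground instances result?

147

Ground terms of depth ≤ 2:
  Write N_k for the number of ground terms of depth ≤ k. A term of depth ≤ k is either a constant or a function symbol applied to arguments of depth ≤ k−1, so N_k = 3 + N_{k-1}^2.
  N_0 = 3
  N_1 = 3 + 3^2 = 12
  N_2 = 3 + 12^2 = 147
So there are 147 ground terms available for substitution.
The variable v ranges independently over the available ground terms, and distinct assignments produce distinct instances.
Number of ground instances = 147.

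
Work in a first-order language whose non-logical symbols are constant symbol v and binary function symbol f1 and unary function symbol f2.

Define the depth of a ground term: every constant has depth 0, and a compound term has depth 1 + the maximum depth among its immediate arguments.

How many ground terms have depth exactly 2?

Let N_k = |{terms of depth ≤ k}|. Then N_0 = 1 and N_k = 1 + N_{k-1}^2 + N_{k-1} for k ≥ 1 (one summand per function symbol, arity giving the exponent).
N_0 = 1
N_1 = 1 + 1^2 + 1 = 3
N_2 = 1 + 3^2 + 3 = 13
Terms of depth exactly 2: N_2 − N_1 = 13 − 3 = 10.

10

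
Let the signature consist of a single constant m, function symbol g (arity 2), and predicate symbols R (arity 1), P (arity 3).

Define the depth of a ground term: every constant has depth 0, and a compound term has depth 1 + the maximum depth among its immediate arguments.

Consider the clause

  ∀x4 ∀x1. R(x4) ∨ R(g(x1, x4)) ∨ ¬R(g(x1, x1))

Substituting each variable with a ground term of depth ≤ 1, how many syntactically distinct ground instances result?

Ground terms of depth ≤ 1:
  Count level by level. With function symbols g/2, the terms of depth ≤ k are the 1 constant together with each function applied to depth-≤(k−1) tuples, so N_k = 1 + N_{k-1}^2.
  N_0 = 1
  N_1 = 1 + 1^2 = 2
  Explicitly: m, g(m, m).
So there are 2 ground terms available for substitution.
The clause has 2 distinct variables (x4, x1), each appearing in the body. In the free term algebra distinct substitutions yield syntactically distinct ground instances.
Number of ground instances = 2^2 = 4.

4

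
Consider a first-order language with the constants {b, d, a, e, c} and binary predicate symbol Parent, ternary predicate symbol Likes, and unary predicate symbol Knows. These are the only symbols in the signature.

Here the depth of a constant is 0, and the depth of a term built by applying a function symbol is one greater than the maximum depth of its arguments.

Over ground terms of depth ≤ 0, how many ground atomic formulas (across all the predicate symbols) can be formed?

First count ground terms of depth ≤ 0.
With no function symbols every ground term is a constant, so there are exactly 5 ground terms at every depth bound.
N_0 = 5
So |H| = 5.
For each predicate symbol, the number of ground atoms is |H| raised to its arity; summing:
  Parent: 5^2 = 25;  Likes: 5^3 = 125;  Knows: 5
Total ground atoms: 25 + 125 + 5 = 155.

155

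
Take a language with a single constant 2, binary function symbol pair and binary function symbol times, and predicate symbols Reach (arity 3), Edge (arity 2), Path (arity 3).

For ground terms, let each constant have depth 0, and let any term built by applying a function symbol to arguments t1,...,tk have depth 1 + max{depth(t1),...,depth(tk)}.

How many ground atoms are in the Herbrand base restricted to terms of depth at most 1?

63

First count ground terms of depth ≤ 1.
If N_k denotes the number of depth-≤k ground terms, the 1 constant gives N_0 = 1, and each function symbol of arity r contributes N_{k-1}^r new terms at level k: N_k = 1 + N_{k-1}^2 + N_{k-1}^2.
N_0 = 1
N_1 = 1 + 1^2 + 1^2 = 3
Explicitly: 2, pair(2, 2), times(2, 2).
So |H| = 3.
Each predicate of arity r yields |H|^r ground atoms (one per choice of an r-tuple from H):
  Reach: 3^3 = 27;  Edge: 3^2 = 9;  Path: 3^3 = 27
Total ground atoms: 27 + 9 + 27 = 63.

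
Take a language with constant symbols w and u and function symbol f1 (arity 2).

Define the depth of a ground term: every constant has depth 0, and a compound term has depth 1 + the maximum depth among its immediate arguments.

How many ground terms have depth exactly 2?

If N_k denotes the number of depth-≤k ground terms, the 2 constants give N_0 = 2, and each function symbol of arity r contributes N_{k-1}^r new terms at level k: N_k = 2 + N_{k-1}^2.
N_0 = 2
N_1 = 2 + 2^2 = 6
N_2 = 2 + 6^2 = 38
Terms of depth exactly 2: N_2 − N_1 = 38 − 6 = 32.

32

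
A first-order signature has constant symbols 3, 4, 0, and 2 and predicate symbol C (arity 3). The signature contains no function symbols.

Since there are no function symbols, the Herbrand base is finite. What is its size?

64

With no function symbols, the Herbrand universe is just the 4 constants.
Ground atoms per predicate: C: 4^3 = 64.
Herbrand base size = 64 = 64.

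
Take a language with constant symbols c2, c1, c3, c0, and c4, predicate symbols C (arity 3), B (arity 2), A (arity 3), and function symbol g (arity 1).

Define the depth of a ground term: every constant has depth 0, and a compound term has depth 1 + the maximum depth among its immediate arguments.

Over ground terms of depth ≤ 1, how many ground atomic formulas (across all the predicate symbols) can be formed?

2100

First count ground terms of depth ≤ 1.
Write N_k for the number of ground terms of depth ≤ k. A term of depth ≤ k is either a constant or a function symbol applied to arguments of depth ≤ k−1, so N_k = 5 + N_{k-1}.
N_0 = 5
N_1 = 5 + 5 = 10
Explicitly: c2, c1, c3, c0, c4, g(c2), g(c1), g(c3), g(c0), g(c4).
So |H| = 10.
For each predicate symbol, the number of ground atoms is |H| raised to its arity; summing:
  C: 10^3 = 1000;  B: 10^2 = 100;  A: 10^3 = 1000
Total ground atoms: 1000 + 100 + 1000 = 2100.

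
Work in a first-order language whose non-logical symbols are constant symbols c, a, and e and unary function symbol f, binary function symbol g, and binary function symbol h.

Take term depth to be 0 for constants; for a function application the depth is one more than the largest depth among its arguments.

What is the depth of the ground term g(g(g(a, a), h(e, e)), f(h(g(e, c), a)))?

depth(g(a, a)) = 1 + max(0, 0) = 1
depth(h(e, e)) = 1 + max(0, 0) = 1
depth(g(g(a, a), h(e, e))) = 1 + max(1, 1) = 2
depth(g(e, c)) = 1 + max(0, 0) = 1
depth(h(g(e, c), a)) = 1 + max(1, 0) = 2
depth(f(h(g(e, c), a))) = 1 + depth(h(g(e, c), a)) = 1 + 2 = 3
depth(g(g(g(a, a), h(e, e)), f(h(g(e, c), a)))) = 1 + max(2, 3) = 4

4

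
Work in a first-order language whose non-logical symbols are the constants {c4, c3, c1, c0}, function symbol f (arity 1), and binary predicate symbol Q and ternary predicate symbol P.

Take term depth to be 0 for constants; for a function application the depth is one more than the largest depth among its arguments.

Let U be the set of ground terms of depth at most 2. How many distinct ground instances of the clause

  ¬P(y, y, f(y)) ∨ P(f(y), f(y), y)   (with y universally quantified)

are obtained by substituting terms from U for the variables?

12

Ground terms of depth ≤ 2:
  Let N_k count ground terms of depth at most k. Each non-constant term of depth ≤ k is some function symbol applied to depth-≤(k−1) arguments, giving N_k = 4 + N_{k-1}.
  N_0 = 4
  N_1 = 4 + 4 = 8
  N_2 = 4 + 8 = 12
So there are 12 ground terms available for substitution.
The body mentions the single quantified variable y; since ground terms form a free algebra, no two substitutions collapse to the same formula.
Number of ground instances = 12.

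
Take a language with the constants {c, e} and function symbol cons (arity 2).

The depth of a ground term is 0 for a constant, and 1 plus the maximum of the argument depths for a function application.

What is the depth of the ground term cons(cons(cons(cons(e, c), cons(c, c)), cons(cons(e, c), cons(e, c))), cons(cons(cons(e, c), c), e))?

4

depth(cons(e, c)) = 1 + max(0, 0) = 1
depth(cons(c, c)) = 1 + max(0, 0) = 1
depth(cons(cons(e, c), cons(c, c))) = 1 + max(1, 1) = 2
depth(cons(cons(e, c), cons(e, c))) = 1 + max(1, 1) = 2
depth(cons(cons(cons(e, c), cons(c, c)), cons(cons(e, c), cons(e, c)))) = 1 + max(2, 2) = 3
depth(cons(cons(e, c), c)) = 1 + max(1, 0) = 2
depth(cons(cons(cons(e, c), c), e)) = 1 + max(2, 0) = 3
depth(cons(cons(cons(cons(e, c), cons(c, c)), cons(cons(e, c), cons(e, c))), cons(cons(cons(e, c), c), e))) = 1 + max(3, 3) = 4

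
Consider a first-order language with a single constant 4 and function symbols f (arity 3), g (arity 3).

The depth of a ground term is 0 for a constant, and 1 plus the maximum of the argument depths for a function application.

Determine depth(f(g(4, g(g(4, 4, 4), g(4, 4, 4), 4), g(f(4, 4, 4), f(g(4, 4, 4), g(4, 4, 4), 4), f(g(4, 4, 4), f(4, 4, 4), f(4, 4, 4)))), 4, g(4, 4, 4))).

depth(g(4, 4, 4)) = 1 + max(0, 0, 0) = 1
depth(g(g(4, 4, 4), g(4, 4, 4), 4)) = 1 + max(1, 1, 0) = 2
depth(f(4, 4, 4)) = 1 + max(0, 0, 0) = 1
depth(f(g(4, 4, 4), g(4, 4, 4), 4)) = 1 + max(1, 1, 0) = 2
depth(f(g(4, 4, 4), f(4, 4, 4), f(4, 4, 4))) = 1 + max(1, 1, 1) = 2
depth(g(f(4, 4, 4), f(g(4, 4, 4), g(4, 4, 4), 4), f(g(4, 4, 4), f(4, 4, 4), f(4, 4, 4)))) = 1 + max(1, 2, 2) = 3
depth(g(4, g(g(4, 4, 4), g(4, 4, 4), 4), g(f(4, 4, 4), f(g(4, 4, 4), g(4, 4, 4), 4), f(g(4, 4, 4), f(4, 4, 4), f(4, 4, 4))))) = 1 + max(0, 2, 3) = 4
depth(f(g(4, g(g(4, 4, 4), g(4, 4, 4), 4), g(f(4, 4, 4), f(g(4, 4, 4), g(4, 4, 4), 4), f(g(4, 4, 4), f(4, 4, 4), f(4, 4, 4)))), 4, g(4, 4, 4))) = 1 + max(4, 0, 1) = 5

5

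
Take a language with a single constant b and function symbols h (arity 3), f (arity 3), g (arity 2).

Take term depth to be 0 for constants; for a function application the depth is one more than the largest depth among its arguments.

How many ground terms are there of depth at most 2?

145

Let N_k = |{terms of depth ≤ k}|. Then N_0 = 1 and N_k = 1 + N_{k-1}^3 + N_{k-1}^3 + N_{k-1}^2 for k ≥ 1 (one summand per function symbol, arity giving the exponent).
N_0 = 1
N_1 = 1 + 1^3 + 1^3 + 1^2 = 4
N_2 = 1 + 4^3 + 4^3 + 4^2 = 145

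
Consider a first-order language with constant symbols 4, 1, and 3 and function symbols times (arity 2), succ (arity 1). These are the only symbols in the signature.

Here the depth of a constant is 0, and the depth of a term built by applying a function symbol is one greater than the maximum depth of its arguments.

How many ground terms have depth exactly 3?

Let N_k = |{terms of depth ≤ k}|. Then N_0 = 3 and N_k = 3 + N_{k-1}^2 + N_{k-1} for k ≥ 1 (one summand per function symbol, arity giving the exponent).
N_0 = 3
N_1 = 3 + 3^2 + 3 = 15
N_2 = 3 + 15^2 + 15 = 243
N_3 = 3 + 243^2 + 243 = 59295
Terms of depth exactly 3: N_3 − N_2 = 59295 − 243 = 59052.

59052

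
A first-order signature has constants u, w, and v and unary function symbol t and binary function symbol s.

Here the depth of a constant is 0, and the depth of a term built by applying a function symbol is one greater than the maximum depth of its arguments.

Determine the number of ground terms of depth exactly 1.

If N_k denotes the number of depth-≤k ground terms, the 3 constants give N_0 = 3, and each function symbol of arity r contributes N_{k-1}^r new terms at level k: N_k = 3 + N_{k-1} + N_{k-1}^2.
N_0 = 3
N_1 = 3 + 3 + 3^2 = 15
Terms of depth exactly 1: N_1 − N_0 = 15 − 3 = 12.

12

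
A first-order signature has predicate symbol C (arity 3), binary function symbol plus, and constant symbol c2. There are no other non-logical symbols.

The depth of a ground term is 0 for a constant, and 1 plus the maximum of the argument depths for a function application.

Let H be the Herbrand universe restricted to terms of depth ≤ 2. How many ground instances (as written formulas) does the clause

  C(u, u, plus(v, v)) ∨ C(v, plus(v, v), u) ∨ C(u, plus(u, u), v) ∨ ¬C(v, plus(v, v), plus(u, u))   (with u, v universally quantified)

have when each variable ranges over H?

Ground terms of depth ≤ 2:
  If N_k denotes the number of depth-≤k ground terms, the 1 constant gives N_0 = 1, and each function symbol of arity r contributes N_{k-1}^r new terms at level k: N_k = 1 + N_{k-1}^2.
  N_0 = 1
  N_1 = 1 + 1^2 = 2
  N_2 = 1 + 2^2 = 5
So there are 5 ground terms available for substitution.
The clause has 2 distinct variables (u, v), each appearing in the body. In the free term algebra distinct substitutions yield syntactically distinct ground instances.
Number of ground instances = 5^2 = 25.

25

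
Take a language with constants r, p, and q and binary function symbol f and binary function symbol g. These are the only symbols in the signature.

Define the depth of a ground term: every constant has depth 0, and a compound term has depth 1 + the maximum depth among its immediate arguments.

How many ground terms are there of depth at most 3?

Let N_k count ground terms of depth at most k. Each non-constant term of depth ≤ k is some function symbol applied to depth-≤(k−1) arguments, giving N_k = 3 + N_{k-1}^2 + N_{k-1}^2.
N_0 = 3
N_1 = 3 + 3^2 + 3^2 = 21
N_2 = 3 + 21^2 + 21^2 = 885
N_3 = 3 + 885^2 + 885^2 = 1566453

1566453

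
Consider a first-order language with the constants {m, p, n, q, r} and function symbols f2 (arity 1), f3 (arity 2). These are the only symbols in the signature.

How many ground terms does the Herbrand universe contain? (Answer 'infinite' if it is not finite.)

infinite

The signature has at least one function symbol (f2, arity 1) and at least one constant (m).
Iterating f2 gives infinitely many distinct ground terms: m, f2(m), f2(f2(m)), ...
So the Herbrand universe is infinite.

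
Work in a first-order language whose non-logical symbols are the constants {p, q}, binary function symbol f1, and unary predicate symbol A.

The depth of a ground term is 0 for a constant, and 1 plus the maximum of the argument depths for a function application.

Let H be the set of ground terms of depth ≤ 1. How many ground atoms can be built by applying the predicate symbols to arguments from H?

6

First count ground terms of depth ≤ 1.
Count level by level. With function symbols f1/2, the terms of depth ≤ k are the 2 constants together with each function applied to depth-≤(k−1) tuples, so N_k = 2 + N_{k-1}^2.
N_0 = 2
N_1 = 2 + 2^2 = 6
So |H| = 6.
Ground atoms are formed by filling each argument slot of a predicate with a term from H, so an r-ary predicate gives |H|^r atoms:
  A: 6
Total ground atoms: 6.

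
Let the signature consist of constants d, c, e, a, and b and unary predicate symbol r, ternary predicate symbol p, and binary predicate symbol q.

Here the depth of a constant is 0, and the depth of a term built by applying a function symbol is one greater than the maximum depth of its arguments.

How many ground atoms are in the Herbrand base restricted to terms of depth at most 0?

First count ground terms of depth ≤ 0.
With no function symbols every ground term is a constant, so there are exactly 5 ground terms at every depth bound.
N_0 = 5
So |H| = 5.
A ground atom is a predicate applied to a tuple of terms from H, so the count is the sum over predicates of |H|^arity:
  r: 5;  p: 5^3 = 125;  q: 5^2 = 25
Total ground atoms: 5 + 125 + 25 = 155.

155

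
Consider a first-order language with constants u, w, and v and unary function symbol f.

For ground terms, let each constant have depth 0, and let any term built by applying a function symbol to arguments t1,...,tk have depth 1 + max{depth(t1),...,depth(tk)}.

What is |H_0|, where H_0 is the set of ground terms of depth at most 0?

3

If N_k denotes the number of depth-≤k ground terms, the 3 constants give N_0 = 3, and each function symbol of arity r contributes N_{k-1}^r new terms at level k: N_k = 3 + N_{k-1}.
N_0 = 3
Explicitly: u, w, v.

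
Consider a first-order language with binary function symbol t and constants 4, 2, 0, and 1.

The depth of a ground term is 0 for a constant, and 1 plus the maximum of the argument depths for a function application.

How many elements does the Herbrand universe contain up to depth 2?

404

Let N_k count ground terms of depth at most k. Each non-constant term of depth ≤ k is some function symbol applied to depth-≤(k−1) arguments, giving N_k = 4 + N_{k-1}^2.
N_0 = 4
N_1 = 4 + 4^2 = 20
N_2 = 4 + 20^2 = 404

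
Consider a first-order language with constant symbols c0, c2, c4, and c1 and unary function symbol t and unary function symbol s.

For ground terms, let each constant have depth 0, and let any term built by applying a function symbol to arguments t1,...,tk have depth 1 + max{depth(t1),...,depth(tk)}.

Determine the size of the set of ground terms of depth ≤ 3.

60

Write N_k for the number of ground terms of depth ≤ k. A term of depth ≤ k is either a constant or a function symbol applied to arguments of depth ≤ k−1, so N_k = 4 + N_{k-1} + N_{k-1}.
N_0 = 4
N_1 = 4 + 4 + 4 = 12
N_2 = 4 + 12 + 12 = 28
N_3 = 4 + 28 + 28 = 60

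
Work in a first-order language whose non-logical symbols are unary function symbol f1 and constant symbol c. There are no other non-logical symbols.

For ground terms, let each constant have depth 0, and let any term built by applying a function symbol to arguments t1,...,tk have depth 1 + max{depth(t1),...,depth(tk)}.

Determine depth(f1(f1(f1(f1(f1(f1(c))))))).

6

depth(f1(c)) = 1 + depth(c) = 1 + 0 = 1
depth(f1(f1(c))) = 1 + depth(f1(c)) = 1 + 1 = 2
depth(f1(f1(f1(c)))) = 1 + depth(f1(f1(c))) = 1 + 2 = 3
depth(f1(f1(f1(f1(c))))) = 1 + depth(f1(f1(f1(c)))) = 1 + 3 = 4
depth(f1(f1(f1(f1(f1(c)))))) = 1 + depth(f1(f1(f1(f1(c))))) = 1 + 4 = 5
depth(f1(f1(f1(f1(f1(f1(c))))))) = 1 + depth(f1(f1(f1(f1(f1(c)))))) = 1 + 5 = 6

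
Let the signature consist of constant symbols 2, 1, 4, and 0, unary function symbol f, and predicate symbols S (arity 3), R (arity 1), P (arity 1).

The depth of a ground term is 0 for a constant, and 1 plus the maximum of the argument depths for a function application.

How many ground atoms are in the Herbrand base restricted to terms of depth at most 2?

First count ground terms of depth ≤ 2.
Count level by level. With function symbols f/1, the terms of depth ≤ k are the 4 constants together with each function applied to depth-≤(k−1) tuples, so N_k = 4 + N_{k-1}.
N_0 = 4
N_1 = 4 + 4 = 8
N_2 = 4 + 8 = 12
Explicitly: 2, 1, 4, 0, f(2), f(1), f(4), f(0), f(f(2)), f(f(1)), f(f(4)), f(f(0)).
So |H| = 12.
Each predicate of arity r yields |H|^r ground atoms (one per choice of an r-tuple from H):
  S: 12^3 = 1728;  R: 12;  P: 12
Total ground atoms: 1728 + 12 + 12 = 1752.

1752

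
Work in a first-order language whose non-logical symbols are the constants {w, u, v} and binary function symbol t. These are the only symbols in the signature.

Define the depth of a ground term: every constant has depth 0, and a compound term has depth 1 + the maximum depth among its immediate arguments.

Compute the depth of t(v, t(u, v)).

2

depth(t(u, v)) = 1 + max(0, 0) = 1
depth(t(v, t(u, v))) = 1 + max(0, 1) = 2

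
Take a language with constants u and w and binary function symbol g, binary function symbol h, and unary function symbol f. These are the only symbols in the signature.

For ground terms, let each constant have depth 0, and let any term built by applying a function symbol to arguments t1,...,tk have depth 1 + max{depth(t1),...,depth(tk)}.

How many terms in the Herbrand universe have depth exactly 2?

Let N_k count ground terms of depth at most k. Each non-constant term of depth ≤ k is some function symbol applied to depth-≤(k−1) arguments, giving N_k = 2 + N_{k-1}^2 + N_{k-1}^2 + N_{k-1}.
N_0 = 2
N_1 = 2 + 2^2 + 2^2 + 2 = 12
N_2 = 2 + 12^2 + 12^2 + 12 = 302
Terms of depth exactly 2: N_2 − N_1 = 302 − 12 = 290.

290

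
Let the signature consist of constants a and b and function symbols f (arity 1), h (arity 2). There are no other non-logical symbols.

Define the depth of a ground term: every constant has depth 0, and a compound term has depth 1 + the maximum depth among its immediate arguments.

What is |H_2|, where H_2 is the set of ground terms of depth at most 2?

Let N_k = |{terms of depth ≤ k}|. Then N_0 = 2 and N_k = 2 + N_{k-1} + N_{k-1}^2 for k ≥ 1 (one summand per function symbol, arity giving the exponent).
N_0 = 2
N_1 = 2 + 2 + 2^2 = 8
N_2 = 2 + 8 + 8^2 = 74

74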